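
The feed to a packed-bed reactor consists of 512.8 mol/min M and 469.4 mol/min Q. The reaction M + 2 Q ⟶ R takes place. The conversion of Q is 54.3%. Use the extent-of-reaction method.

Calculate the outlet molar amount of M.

385 mol/min

Q reacted = 0.543 × 469.4 = 254.9 mol/min; ν_Q = −2, so ξ = 254.9/2 = 127.4 mol/min.
Outlet amounts (n = n₀ + ν ξ):
  M: 512.8 − 1(127.4) = 385.4
  Q: 469.4 − 2(127.4) = 214.5
  R: 0 + 1(127.4) = 127.4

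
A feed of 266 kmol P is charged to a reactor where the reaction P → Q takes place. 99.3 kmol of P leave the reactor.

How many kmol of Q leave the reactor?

167 kmol

For P: n = n₀ − 1ξ → 99.3 = 266 − 1ξ, giving ξ = 166.7 kmol.
Outlet amounts (n = n₀ + ν ξ):
  P: 266 − 1(166.7) = 99.3
  Q: 0 + 1(166.7) = 166.7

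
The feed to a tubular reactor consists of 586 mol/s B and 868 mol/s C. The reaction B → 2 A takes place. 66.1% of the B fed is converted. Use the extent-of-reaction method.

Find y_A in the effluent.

B reacted = 0.661 × 586 = 387.3 mol/s; ν_B = −1, so ξ = 387.3/1 = 387.3 mol/s.
Outlet amounts (n = n₀ + ν ξ):
  B: 586 − 1(387.3) = 198.7
  A: 0 + 2(387.3) = 774.7
  C: 868 (inert)
Total out = 1841 mol/s; y_A = 774.7 / 1841 = 0.4207.

0.421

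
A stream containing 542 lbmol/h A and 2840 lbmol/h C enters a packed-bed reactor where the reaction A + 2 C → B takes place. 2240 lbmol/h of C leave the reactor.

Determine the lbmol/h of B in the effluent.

300 lbmol/h

For C: n = n₀ − 2ξ → 2240 = 2840 − 2ξ, giving ξ = 300 lbmol/h.
Outlet amounts (n = n₀ + ν ξ):
  A: 542 − 1(300) = 242
  C: 2840 − 2(300) = 2240
  B: 0 + 1(300) = 300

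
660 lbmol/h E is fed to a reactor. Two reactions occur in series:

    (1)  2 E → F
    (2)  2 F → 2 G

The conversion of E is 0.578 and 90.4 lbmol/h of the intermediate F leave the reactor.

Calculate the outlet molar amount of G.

Conversion of E: E consumed = 2ξ₁ = 0.578 × 660 → ξ₁ = 190.7 lbmol/h.
F balance: n_F = 0 + 1ξ₁ − 2ξ₂ = 90.4 → ξ₂ = (1·190.7 − 90.4)/2 = 50.17 lbmol/h.
Outlet amounts (n = n₀ + Σ ν·ξ):
  E: 660 − 2(190.7) = 278.5
  F: 0 + 1(190.7) − 2(50.17) = 90.4
  G: 0 + 2(50.17) = 100.3

100 lbmol/h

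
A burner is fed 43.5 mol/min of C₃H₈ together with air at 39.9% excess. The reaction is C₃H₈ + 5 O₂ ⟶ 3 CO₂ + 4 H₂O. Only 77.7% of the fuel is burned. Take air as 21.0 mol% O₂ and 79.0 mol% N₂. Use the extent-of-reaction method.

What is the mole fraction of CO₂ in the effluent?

Stoichiometric O₂ = 5 × 43.5 = 217.5 mol/min; O₂ fed = 217.5 × 1.399 = 304.3 mol/min.
N₂ fed = 304.3 × 79/21 = 1145 mol/min.
Fuel reacted = 0.777 × 43.5 → ξ = 33.8 mol/min.
Outlet (n = n₀ + ν ξ):
  C₃H₈: 43.5 − 1(33.8) = 9.7
  O₂: 304.3 − 5(33.8) = 135.3
  N₂: 1145 (inert)
  CO₂: 0 + 3(33.8) = 101.4
  H₂O: 0 + 4(33.8) = 135.2
Total out = 1526 mol/min; y_CO₂ = 101.4 / 1526 = 0.06644.

0.0664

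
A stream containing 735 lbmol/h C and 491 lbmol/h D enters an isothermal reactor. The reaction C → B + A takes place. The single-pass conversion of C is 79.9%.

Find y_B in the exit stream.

C reacted = 0.799 × 735 = 587.3 lbmol/h; ν_C = −1, so ξ = 587.3/1 = 587.3 lbmol/h.
Outlet amounts (n = n₀ + ν ξ):
  C: 735 − 1(587.3) = 147.7
  B: 0 + 1(587.3) = 587.3
  A: 0 + 1(587.3) = 587.3
  D: 491 (inert)
Total out = 1813 lbmol/h; y_B = 587.3 / 1813 = 0.3239.

0.324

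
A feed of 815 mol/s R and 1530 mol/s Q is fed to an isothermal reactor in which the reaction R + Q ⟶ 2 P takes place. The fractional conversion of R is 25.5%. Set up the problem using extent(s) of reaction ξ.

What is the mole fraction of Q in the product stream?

R reacted = 0.255 × 815 = 207.8 mol/s; ν_R = −1, so ξ = 207.8/1 = 207.8 mol/s.
Outlet amounts (n = n₀ + ν ξ):
  R: 815 − 1(207.8) = 607.2
  Q: 1530 − 1(207.8) = 1322
  P: 0 + 2(207.8) = 415.7
Total out = 2345 mol/s; y_Q = 1322 / 2345 = 0.5638.

0.564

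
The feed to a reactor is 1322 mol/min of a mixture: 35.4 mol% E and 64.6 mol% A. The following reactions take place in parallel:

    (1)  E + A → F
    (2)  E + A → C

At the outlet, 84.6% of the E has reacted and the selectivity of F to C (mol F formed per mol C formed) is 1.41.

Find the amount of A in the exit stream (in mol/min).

458 mol/min

Conversion of E: E consumed = 0.846 × 468 = 395.9 mol/min = 1ξ₁ + 1ξ₂.
Selectivity: 1ξ₁ / (1ξ₂) = 1.41 → ξ₁ = 1.41 ξ₂.
Substitute: (1·1.41 + 1) ξ₂ = 395.9 → ξ₂ = 164.3 mol/min, ξ₁ = 231.6 mol/min.
Outlet amounts (n = n₀ + Σ ν·ξ):
  E: 468 − 1(231.6) − 1(164.3) = 72.07
  A: 854 − 1(231.6) − 1(164.3) = 458.1
  F: 0 + 1(231.6) = 231.6
  C: 0 + 1(164.3) = 164.3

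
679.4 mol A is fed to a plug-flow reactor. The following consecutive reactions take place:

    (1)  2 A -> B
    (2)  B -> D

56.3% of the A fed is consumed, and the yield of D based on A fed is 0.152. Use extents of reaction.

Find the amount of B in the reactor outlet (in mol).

Conversion of A: A consumed = 2ξ₁ = 0.563 × 679.4 → ξ₁ = 191.3 mol.
Yield of D: 1ξ₂ / 679.4 = 0.152 → ξ₂ = 103.3 mol.
Outlet amounts (n = n₀ + Σ ν·ξ):
  A: 679.4 − 2(191.3) = 296.9
  B: 0 + 1(191.3) − 1(103.3) = 87.98
  D: 0 + 1(103.3) = 103.3

88 mol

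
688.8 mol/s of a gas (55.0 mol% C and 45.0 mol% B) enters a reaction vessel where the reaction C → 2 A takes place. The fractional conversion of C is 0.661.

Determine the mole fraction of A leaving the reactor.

C reacted = 0.661 × 378.8 = 250.4 mol/s; ν_C = −1, so ξ = 250.4/1 = 250.4 mol/s.
Outlet amounts (n = n₀ + ν ξ):
  C: 378.8 − 1(250.4) = 128.4
  A: 0 + 2(250.4) = 500.8
  B: 310 (inert)
Total out = 939.2 mol/s; y_A = 500.8 / 939.2 = 0.5332.

0.533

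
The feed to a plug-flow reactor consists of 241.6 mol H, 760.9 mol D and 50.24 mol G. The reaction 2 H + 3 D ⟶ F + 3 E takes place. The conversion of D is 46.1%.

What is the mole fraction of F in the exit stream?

0.125

D reacted = 0.461 × 760.9 = 350.8 mol; ν_D = −3, so ξ = 350.8/3 = 116.9 mol.
Outlet amounts (n = n₀ + ν ξ):
  H: 241.6 − 2(116.9) = 7.75
  D: 760.9 − 3(116.9) = 410.1
  F: 0 + 1(116.9) = 116.9
  E: 0 + 3(116.9) = 350.8
  G: 50.24 (inert)
Total out = 935.8 mol; y_F = 116.9 / 935.8 = 0.1249.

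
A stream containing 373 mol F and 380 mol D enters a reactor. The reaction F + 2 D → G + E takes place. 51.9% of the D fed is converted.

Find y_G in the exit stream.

0.151

D reacted = 0.519 × 380 = 197.2 mol; ν_D = −2, so ξ = 197.2/2 = 98.61 mol.
Outlet amounts (n = n₀ + ν ξ):
  F: 373 − 1(98.61) = 274.4
  D: 380 − 2(98.61) = 182.8
  G: 0 + 1(98.61) = 98.61
  E: 0 + 1(98.61) = 98.61
Total out = 654.4 mol; y_G = 98.61 / 654.4 = 0.1507.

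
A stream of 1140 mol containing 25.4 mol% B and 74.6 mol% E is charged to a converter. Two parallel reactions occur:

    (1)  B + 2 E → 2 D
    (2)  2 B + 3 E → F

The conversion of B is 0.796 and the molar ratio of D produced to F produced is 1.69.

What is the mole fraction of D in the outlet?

Conversion of B: B consumed = 0.796 × 289.6 = 230.5 mol = 1ξ₁ + 2ξ₂.
Selectivity: 2ξ₁ / (1ξ₂) = 1.69 → ξ₁ = 0.845 ξ₂.
Substitute: (1·0.845 + 2) ξ₂ = 230.5 → ξ₂ = 81.02 mol, ξ₁ = 68.46 mol.
Outlet amounts (n = n₀ + Σ ν·ξ):
  B: 289.6 − 1(68.46) − 2(81.02) = 59.07
  E: 850.4 − 2(68.46) − 3(81.02) = 470.5
  D: 0 + 2(68.46) = 136.9
  F: 0 + 1(81.02) = 81.02
Total out = 747.5 mol; y_D = 136.9 / 747.5 = 0.1832.

0.183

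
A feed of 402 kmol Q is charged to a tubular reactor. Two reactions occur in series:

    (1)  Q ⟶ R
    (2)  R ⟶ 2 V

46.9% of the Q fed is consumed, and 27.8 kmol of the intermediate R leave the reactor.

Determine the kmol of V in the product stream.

Conversion of Q: Q consumed = 1ξ₁ = 0.469 × 402 → ξ₁ = 188.5 kmol.
R balance: n_R = 0 + 1ξ₁ − 1ξ₂ = 27.8 → ξ₂ = (1·188.5 − 27.8)/1 = 160.7 kmol.
Outlet amounts (n = n₀ + Σ ν·ξ):
  Q: 402 − 1(188.5) = 213.5
  R: 0 + 1(188.5) − 1(160.7) = 27.8
  V: 0 + 2(160.7) = 321.5

321 kmol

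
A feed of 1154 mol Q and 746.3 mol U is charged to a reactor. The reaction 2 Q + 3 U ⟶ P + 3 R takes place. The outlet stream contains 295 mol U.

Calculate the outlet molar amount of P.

150 mol

For U: n = n₀ − 3ξ → 295 = 746.3 − 3ξ, giving ξ = 150.4 mol.
Outlet amounts (n = n₀ + ν ξ):
  Q: 1154 − 2(150.4) = 853.1
  U: 746.3 − 3(150.4) = 295
  P: 0 + 1(150.4) = 150.4
  R: 0 + 3(150.4) = 451.3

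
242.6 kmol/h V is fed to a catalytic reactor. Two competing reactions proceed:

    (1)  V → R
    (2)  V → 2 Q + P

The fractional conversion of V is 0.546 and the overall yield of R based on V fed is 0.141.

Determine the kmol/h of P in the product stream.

98.3 kmol/h

Yield of R: 1ξ₁ / 242.6 = 0.141 → ξ₁ = 34.21 kmol/h.
Conversion of V: 1ξ₁ + 1ξ₂ = 0.546 × 242.6 = 132.5 → ξ₂ = 98.25 kmol/h.
Outlet amounts (n = n₀ + Σ ν·ξ):
  V: 242.6 − 1(34.21) − 1(98.25) = 110.1
  R: 0 + 1(34.21) = 34.21
  Q: 0 + 2(98.25) = 196.5
  P: 0 + 1(98.25) = 98.25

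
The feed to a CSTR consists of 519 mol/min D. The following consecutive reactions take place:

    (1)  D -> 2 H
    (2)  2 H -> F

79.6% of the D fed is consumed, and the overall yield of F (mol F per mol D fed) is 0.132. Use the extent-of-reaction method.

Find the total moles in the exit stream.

Conversion of D: D consumed = 1ξ₁ = 0.796 × 519 → ξ₁ = 413.1 mol/min.
Yield of F: 1ξ₂ / 519 = 0.132 → ξ₂ = 68.51 mol/min.
Outlet amounts (n = n₀ + Σ ν·ξ):
  D: 519 − 1(413.1) = 105.9
  H: 0 + 2(413.1) − 2(68.51) = 689.2
  F: 0 + 1(68.51) = 68.51
Total out = 105.9 + 689.2 + 68.51 = 863.6 mol/min.

864 mol/min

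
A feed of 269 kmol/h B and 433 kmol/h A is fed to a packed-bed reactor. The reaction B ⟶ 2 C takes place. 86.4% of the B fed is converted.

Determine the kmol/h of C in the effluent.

B reacted = 0.864 × 269 = 232.4 kmol/h; ν_B = −1, so ξ = 232.4/1 = 232.4 kmol/h.
Outlet amounts (n = n₀ + ν ξ):
  B: 269 − 1(232.4) = 36.58
  C: 0 + 2(232.4) = 464.8
  A: 433 (inert)

465 kmol/h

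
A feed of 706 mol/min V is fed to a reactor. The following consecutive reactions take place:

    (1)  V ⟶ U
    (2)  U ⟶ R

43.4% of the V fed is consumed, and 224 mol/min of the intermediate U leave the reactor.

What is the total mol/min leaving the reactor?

Conversion of V: V consumed = 1ξ₁ = 0.434 × 706 → ξ₁ = 306.4 mol/min.
U balance: n_U = 0 + 1ξ₁ − 1ξ₂ = 224 → ξ₂ = (1·306.4 − 224)/1 = 82.4 mol/min.
Outlet amounts (n = n₀ + Σ ν·ξ):
  V: 706 − 1(306.4) = 399.6
  U: 0 + 1(306.4) − 1(82.4) = 224
  R: 0 + 1(82.4) = 82.4
Total out = 399.6 + 224 + 82.4 = 706 mol/min.

706 mol/min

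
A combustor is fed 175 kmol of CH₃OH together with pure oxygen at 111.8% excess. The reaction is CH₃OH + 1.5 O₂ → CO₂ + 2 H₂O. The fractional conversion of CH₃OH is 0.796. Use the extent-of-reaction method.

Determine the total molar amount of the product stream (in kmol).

801 kmol

Stoichiometric O₂ = 1.5 × 175 = 262.5 kmol; O₂ fed = 262.5 × 2.118 = 556 kmol.
Fuel reacted = 0.796 × 175 → ξ = 139.3 kmol.
Outlet (n = n₀ + ν ξ):
  CH₃OH: 175 − 1(139.3) = 35.7
  O₂: 556 − 1.5(139.3) = 347
  CO₂: 0 + 1(139.3) = 139.3
  H₂O: 0 + 2(139.3) = 278.6
Total out = 35.7 + 347 + 139.3 + 278.6 = 800.6 kmol.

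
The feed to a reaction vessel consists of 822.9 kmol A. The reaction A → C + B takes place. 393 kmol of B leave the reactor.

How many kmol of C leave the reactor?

393 kmol

For B: n = n₀ + 1ξ → 393 = 0 + 1ξ, giving ξ = 393 kmol.
Outlet amounts (n = n₀ + ν ξ):
  A: 822.9 − 1(393) = 429.9
  C: 0 + 1(393) = 393
  B: 0 + 1(393) = 393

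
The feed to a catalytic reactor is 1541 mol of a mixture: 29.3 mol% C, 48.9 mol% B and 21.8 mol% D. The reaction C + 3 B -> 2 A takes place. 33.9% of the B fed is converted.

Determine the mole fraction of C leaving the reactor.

B reacted = 0.339 × 753.5 = 255.5 mol; ν_B = −3, so ξ = 255.5/3 = 85.15 mol.
Outlet amounts (n = n₀ + ν ξ):
  C: 451.5 − 1(85.15) = 366.4
  B: 753.5 − 3(85.15) = 498.1
  A: 0 + 2(85.15) = 170.3
  D: 335.9 (inert)
Total out = 1371 mol; y_C = 366.4 / 1371 = 0.2673.

0.267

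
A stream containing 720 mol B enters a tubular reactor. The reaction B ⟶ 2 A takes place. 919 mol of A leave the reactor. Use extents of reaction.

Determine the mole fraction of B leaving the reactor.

0.221

For A: n = n₀ + 2ξ → 919 = 0 + 2ξ, giving ξ = 459.5 mol.
Outlet amounts (n = n₀ + ν ξ):
  B: 720 − 1(459.5) = 260.5
  A: 0 + 2(459.5) = 919
Total out = 1180 mol; y_B = 260.5 / 1180 = 0.2209.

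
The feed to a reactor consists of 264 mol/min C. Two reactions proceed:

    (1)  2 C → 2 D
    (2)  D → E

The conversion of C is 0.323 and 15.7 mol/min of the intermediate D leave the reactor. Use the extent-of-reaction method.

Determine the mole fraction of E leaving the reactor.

0.264

Conversion of C: C consumed = 2ξ₁ = 0.323 × 264 → ξ₁ = 42.64 mol/min.
D balance: n_D = 0 + 2ξ₁ − 1ξ₂ = 15.7 → ξ₂ = (2·42.64 − 15.7)/1 = 69.57 mol/min.
Outlet amounts (n = n₀ + Σ ν·ξ):
  C: 264 − 2(42.64) = 178.7
  D: 0 + 2(42.64) − 1(69.57) = 15.7
  E: 0 + 1(69.57) = 69.57
Total out = 264 mol/min; y_E = 69.57 / 264 = 0.2635.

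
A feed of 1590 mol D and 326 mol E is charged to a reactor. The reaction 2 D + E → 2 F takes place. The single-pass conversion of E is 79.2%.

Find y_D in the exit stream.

E reacted = 0.792 × 326 = 258.2 mol; ν_E = −1, so ξ = 258.2/1 = 258.2 mol.
Outlet amounts (n = n₀ + ν ξ):
  D: 1590 − 2(258.2) = 1074
  E: 326 − 1(258.2) = 67.81
  F: 0 + 2(258.2) = 516.4
Total out = 1658 mol; y_D = 1074 / 1658 = 0.6476.

0.648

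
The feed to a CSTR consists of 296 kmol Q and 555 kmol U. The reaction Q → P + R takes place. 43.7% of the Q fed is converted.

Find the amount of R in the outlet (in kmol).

129 kmol

Q reacted = 0.437 × 296 = 129.4 kmol; ν_Q = −1, so ξ = 129.4/1 = 129.4 kmol.
Outlet amounts (n = n₀ + ν ξ):
  Q: 296 − 1(129.4) = 166.6
  P: 0 + 1(129.4) = 129.4
  R: 0 + 1(129.4) = 129.4
  U: 555 (inert)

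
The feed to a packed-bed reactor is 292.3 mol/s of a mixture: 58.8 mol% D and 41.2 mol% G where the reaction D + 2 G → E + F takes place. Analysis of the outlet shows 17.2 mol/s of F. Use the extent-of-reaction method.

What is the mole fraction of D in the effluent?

0.562

For F: n = n₀ + 1ξ → 17.2 = 0 + 1ξ, giving ξ = 17.2 mol/s.
Outlet amounts (n = n₀ + ν ξ):
  D: 171.9 − 1(17.2) = 154.7
  G: 120.4 − 2(17.2) = 86.03
  E: 0 + 1(17.2) = 17.2
  F: 0 + 1(17.2) = 17.2
Total out = 275.1 mol/s; y_D = 154.7 / 275.1 = 0.5622.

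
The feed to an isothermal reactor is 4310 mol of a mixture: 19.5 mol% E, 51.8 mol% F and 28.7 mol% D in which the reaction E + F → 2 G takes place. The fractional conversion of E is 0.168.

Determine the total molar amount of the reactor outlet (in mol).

4310 mol

E reacted = 0.168 × 840.5 = 141.2 mol; ν_E = −1, so ξ = 141.2/1 = 141.2 mol.
Outlet amounts (n = n₀ + ν ξ):
  E: 840.5 − 1(141.2) = 699.3
  F: 2233 − 1(141.2) = 2091
  G: 0 + 2(141.2) = 282.4
  D: 1237 (inert)
Total out = 699.3 + 2091 + 282.4 + 1237 = 4310 mol.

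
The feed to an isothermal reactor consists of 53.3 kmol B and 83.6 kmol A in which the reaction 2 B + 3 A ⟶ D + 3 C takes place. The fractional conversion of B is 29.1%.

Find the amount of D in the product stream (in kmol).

7.76 kmol

B reacted = 0.291 × 53.3 = 15.51 kmol; ν_B = −2, so ξ = 15.51/2 = 7.755 kmol.
Outlet amounts (n = n₀ + ν ξ):
  B: 53.3 − 2(7.755) = 37.79
  A: 83.6 − 3(7.755) = 60.33
  D: 0 + 1(7.755) = 7.755
  C: 0 + 3(7.755) = 23.27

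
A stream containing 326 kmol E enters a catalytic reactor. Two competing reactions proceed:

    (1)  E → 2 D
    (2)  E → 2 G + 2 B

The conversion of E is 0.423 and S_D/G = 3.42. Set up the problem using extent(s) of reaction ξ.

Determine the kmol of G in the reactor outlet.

62.4 kmol

Conversion of E: E consumed = 0.423 × 326 = 137.9 kmol = 1ξ₁ + 1ξ₂.
Selectivity: 2ξ₁ / (2ξ₂) = 3.42 → ξ₁ = 3.42 ξ₂.
Substitute: (1·3.42 + 1) ξ₂ = 137.9 → ξ₂ = 31.2 kmol, ξ₁ = 106.7 kmol.
Outlet amounts (n = n₀ + Σ ν·ξ):
  E: 326 − 1(106.7) − 1(31.2) = 188.1
  D: 0 + 2(106.7) = 213.4
  G: 0 + 2(31.2) = 62.4
  B: 0 + 2(31.2) = 62.4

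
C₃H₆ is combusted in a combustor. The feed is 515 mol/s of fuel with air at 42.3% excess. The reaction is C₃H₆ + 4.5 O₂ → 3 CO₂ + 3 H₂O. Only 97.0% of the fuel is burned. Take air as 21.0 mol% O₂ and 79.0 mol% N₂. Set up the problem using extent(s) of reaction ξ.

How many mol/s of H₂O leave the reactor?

1500 mol/s

Stoichiometric O₂ = 4.5 × 515 = 2318 mol/s; O₂ fed = 2318 × 1.423 = 3298 mol/s.
N₂ fed = 3298 × 79/21 = 12410 mol/s.
Fuel reacted = 0.97 × 515 → ξ = 499.6 mol/s.
Outlet (n = n₀ + ν ξ):
  C₃H₆: 515 − 1(499.6) = 15.45
  O₂: 3298 − 4.5(499.6) = 1050
  N₂: 12410 (inert)
  CO₂: 0 + 3(499.6) = 1499
  H₂O: 0 + 3(499.6) = 1499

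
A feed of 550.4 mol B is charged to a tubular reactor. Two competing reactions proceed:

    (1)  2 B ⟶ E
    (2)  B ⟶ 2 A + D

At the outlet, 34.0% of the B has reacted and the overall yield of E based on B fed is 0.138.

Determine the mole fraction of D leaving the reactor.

Yield of E: 1ξ₁ / 550.4 = 0.138 → ξ₁ = 75.96 mol.
Conversion of B: 2ξ₁ + 1ξ₂ = 0.34 × 550.4 = 187.1 → ξ₂ = 35.23 mol.
Outlet amounts (n = n₀ + Σ ν·ξ):
  B: 550.4 − 2(75.96) − 1(35.23) = 363.3
  E: 0 + 1(75.96) = 75.96
  A: 0 + 2(35.23) = 70.45
  D: 0 + 1(35.23) = 35.23
Total out = 544.9 mol; y_D = 35.23 / 544.9 = 0.06465.

0.0646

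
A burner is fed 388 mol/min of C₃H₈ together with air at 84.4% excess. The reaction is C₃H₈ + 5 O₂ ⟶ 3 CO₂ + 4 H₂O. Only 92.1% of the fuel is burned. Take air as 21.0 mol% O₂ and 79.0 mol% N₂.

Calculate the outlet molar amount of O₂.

1790 mol/min

Stoichiometric O₂ = 5 × 388 = 1940 mol/min; O₂ fed = 1940 × 1.844 = 3577 mol/min.
N₂ fed = 3577 × 79/21 = 13460 mol/min.
Fuel reacted = 0.921 × 388 → ξ = 357.3 mol/min.
Outlet (n = n₀ + ν ξ):
  C₃H₈: 388 − 1(357.3) = 30.65
  O₂: 3577 − 5(357.3) = 1791
  N₂: 13460 (inert)
  CO₂: 0 + 3(357.3) = 1072
  H₂O: 0 + 4(357.3) = 1429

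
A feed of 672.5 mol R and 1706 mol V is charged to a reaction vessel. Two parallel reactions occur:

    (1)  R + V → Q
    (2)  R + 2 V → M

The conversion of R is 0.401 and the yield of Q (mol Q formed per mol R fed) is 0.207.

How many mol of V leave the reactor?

1310 mol

Yield of Q: 1ξ₁ / 672.5 = 0.207 → ξ₁ = 139.2 mol.
Conversion of R: 1ξ₁ + 1ξ₂ = 0.401 × 672.5 = 269.7 → ξ₂ = 130.5 mol.
Outlet amounts (n = n₀ + Σ ν·ξ):
  R: 672.5 − 1(139.2) − 1(130.5) = 402.8
  V: 1706 − 1(139.2) − 2(130.5) = 1306
  Q: 0 + 1(139.2) = 139.2
  M: 0 + 1(130.5) = 130.5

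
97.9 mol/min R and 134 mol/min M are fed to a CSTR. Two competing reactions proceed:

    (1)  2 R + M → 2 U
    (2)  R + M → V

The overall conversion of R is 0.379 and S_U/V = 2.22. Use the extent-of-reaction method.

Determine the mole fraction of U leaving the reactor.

0.123

Conversion of R: R consumed = 0.379 × 97.9 = 37.1 mol/min = 2ξ₁ + 1ξ₂.
Selectivity: 2ξ₁ / (1ξ₂) = 2.22 → ξ₁ = 1.11 ξ₂.
Substitute: (2·1.11 + 1) ξ₂ = 37.1 → ξ₂ = 11.52 mol/min, ξ₁ = 12.79 mol/min.
Outlet amounts (n = n₀ + Σ ν·ξ):
  R: 97.9 − 2(12.79) − 1(11.52) = 60.8
  M: 134 − 1(12.79) − 1(11.52) = 109.7
  U: 0 + 2(12.79) = 25.58
  V: 0 + 1(11.52) = 11.52
Total out = 207.6 mol/min; y_U = 25.58 / 207.6 = 0.1232.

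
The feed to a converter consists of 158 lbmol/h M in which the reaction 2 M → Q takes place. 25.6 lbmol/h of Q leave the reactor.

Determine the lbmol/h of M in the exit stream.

107 lbmol/h

For Q: n = n₀ + 1ξ → 25.6 = 0 + 1ξ, giving ξ = 25.6 lbmol/h.
Outlet amounts (n = n₀ + ν ξ):
  M: 158 − 2(25.6) = 106.8
  Q: 0 + 1(25.6) = 25.6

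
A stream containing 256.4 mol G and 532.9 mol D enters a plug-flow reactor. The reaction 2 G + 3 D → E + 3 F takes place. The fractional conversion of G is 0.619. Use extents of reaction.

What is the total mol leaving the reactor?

710 mol

G reacted = 0.619 × 256.4 = 158.7 mol; ν_G = −2, so ξ = 158.7/2 = 79.36 mol.
Outlet amounts (n = n₀ + ν ξ):
  G: 256.4 − 2(79.36) = 97.69
  D: 532.9 − 3(79.36) = 294.8
  E: 0 + 1(79.36) = 79.36
  F: 0 + 3(79.36) = 238.1
Total out = 97.69 + 294.8 + 79.36 + 238.1 = 709.9 mol.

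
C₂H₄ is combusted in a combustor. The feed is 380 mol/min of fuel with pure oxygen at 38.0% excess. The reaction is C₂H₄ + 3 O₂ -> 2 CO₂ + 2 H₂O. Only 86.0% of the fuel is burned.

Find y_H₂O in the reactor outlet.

0.335

Stoichiometric O₂ = 3 × 380 = 1140 mol/min; O₂ fed = 1140 × 1.380 = 1573 mol/min.
Fuel reacted = 0.86 × 380 → ξ = 326.8 mol/min.
Outlet (n = n₀ + ν ξ):
  C₂H₄: 380 − 1(326.8) = 53.2
  O₂: 1573 − 3(326.8) = 592.8
  CO₂: 0 + 2(326.8) = 653.6
  H₂O: 0 + 2(326.8) = 653.6
Total out = 1953 mol/min; y_H₂O = 653.6 / 1953 = 0.3346.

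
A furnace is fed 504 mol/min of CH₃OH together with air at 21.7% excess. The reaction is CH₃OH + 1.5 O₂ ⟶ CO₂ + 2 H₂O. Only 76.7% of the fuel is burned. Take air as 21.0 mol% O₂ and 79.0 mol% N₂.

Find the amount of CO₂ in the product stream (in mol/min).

387 mol/min

Stoichiometric O₂ = 1.5 × 504 = 756 mol/min; O₂ fed = 756 × 1.217 = 920.1 mol/min.
N₂ fed = 920.1 × 79/21 = 3461 mol/min.
Fuel reacted = 0.767 × 504 → ξ = 386.6 mol/min.
Outlet (n = n₀ + ν ξ):
  CH₃OH: 504 − 1(386.6) = 117.4
  O₂: 920.1 − 1.5(386.6) = 340.2
  N₂: 3461 (inert)
  CO₂: 0 + 1(386.6) = 386.6
  H₂O: 0 + 2(386.6) = 773.1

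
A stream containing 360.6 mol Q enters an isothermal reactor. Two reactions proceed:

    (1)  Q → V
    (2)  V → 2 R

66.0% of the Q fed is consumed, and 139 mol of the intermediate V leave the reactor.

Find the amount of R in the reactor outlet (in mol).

198 mol

Conversion of Q: Q consumed = 1ξ₁ = 0.66 × 360.6 → ξ₁ = 238 mol.
V balance: n_V = 0 + 1ξ₁ − 1ξ₂ = 139 → ξ₂ = (1·238 − 139)/1 = 99 mol.
Outlet amounts (n = n₀ + Σ ν·ξ):
  Q: 360.6 − 1(238) = 122.6
  V: 0 + 1(238) − 1(99) = 139
  R: 0 + 2(99) = 198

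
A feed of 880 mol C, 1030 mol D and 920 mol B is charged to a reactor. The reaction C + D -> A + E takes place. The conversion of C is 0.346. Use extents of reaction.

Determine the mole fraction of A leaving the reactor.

0.108

C reacted = 0.346 × 880 = 304.5 mol; ν_C = −1, so ξ = 304.5/1 = 304.5 mol.
Outlet amounts (n = n₀ + ν ξ):
  C: 880 − 1(304.5) = 575.5
  D: 1030 − 1(304.5) = 725.5
  A: 0 + 1(304.5) = 304.5
  E: 0 + 1(304.5) = 304.5
  B: 920 (inert)
Total out = 2830 mol; y_A = 304.5 / 2830 = 0.1076.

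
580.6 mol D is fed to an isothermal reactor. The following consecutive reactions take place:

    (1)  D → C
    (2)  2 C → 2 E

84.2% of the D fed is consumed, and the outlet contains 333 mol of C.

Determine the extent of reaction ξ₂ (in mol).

ξ₂ = 77.9 mol

Conversion of D: D consumed = 1ξ₁ = 0.842 × 580.6 → ξ₁ = 488.9 mol.
C balance: n_C = 0 + 1ξ₁ − 2ξ₂ = 333 → ξ₂ = (1·488.9 − 333)/2 = 77.93 mol.
Outlet amounts (n = n₀ + Σ ν·ξ):
  D: 580.6 − 1(488.9) = 91.73
  C: 0 + 1(488.9) − 2(77.93) = 333
  E: 0 + 2(77.93) = 155.9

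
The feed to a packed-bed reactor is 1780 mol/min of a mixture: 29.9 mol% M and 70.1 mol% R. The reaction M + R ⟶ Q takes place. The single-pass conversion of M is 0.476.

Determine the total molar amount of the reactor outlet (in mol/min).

M reacted = 0.476 × 532.2 = 253.3 mol/min; ν_M = −1, so ξ = 253.3/1 = 253.3 mol/min.
Outlet amounts (n = n₀ + ν ξ):
  M: 532.2 − 1(253.3) = 278.9
  R: 1248 − 1(253.3) = 994.4
  Q: 0 + 1(253.3) = 253.3
Total out = 278.9 + 994.4 + 253.3 = 1527 mol/min.

1530 mol/min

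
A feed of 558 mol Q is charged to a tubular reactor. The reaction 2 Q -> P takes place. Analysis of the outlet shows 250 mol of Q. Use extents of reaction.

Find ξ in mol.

For Q: n = n₀ − 2ξ → 250 = 558 − 2ξ, giving ξ = 154 mol.
Outlet amounts (n = n₀ + ν ξ):
  Q: 558 − 2(154) = 250
  P: 0 + 1(154) = 154

ξ = 154 mol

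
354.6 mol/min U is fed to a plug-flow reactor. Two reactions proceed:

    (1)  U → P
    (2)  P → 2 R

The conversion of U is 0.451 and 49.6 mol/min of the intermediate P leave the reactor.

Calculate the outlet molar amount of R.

Conversion of U: U consumed = 1ξ₁ = 0.451 × 354.6 → ξ₁ = 159.9 mol/min.
P balance: n_P = 0 + 1ξ₁ − 1ξ₂ = 49.6 → ξ₂ = (1·159.9 − 49.6)/1 = 110.3 mol/min.
Outlet amounts (n = n₀ + Σ ν·ξ):
  U: 354.6 − 1(159.9) = 194.7
  P: 0 + 1(159.9) − 1(110.3) = 49.6
  R: 0 + 2(110.3) = 220.6

221 mol/min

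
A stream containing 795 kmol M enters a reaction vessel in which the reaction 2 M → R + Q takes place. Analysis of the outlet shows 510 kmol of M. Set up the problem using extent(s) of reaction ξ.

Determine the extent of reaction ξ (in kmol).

ξ = 142 kmol

For M: n = n₀ − 2ξ → 510 = 795 − 2ξ, giving ξ = 142.5 kmol.
Outlet amounts (n = n₀ + ν ξ):
  M: 795 − 2(142.5) = 510
  R: 0 + 1(142.5) = 142.5
  Q: 0 + 1(142.5) = 142.5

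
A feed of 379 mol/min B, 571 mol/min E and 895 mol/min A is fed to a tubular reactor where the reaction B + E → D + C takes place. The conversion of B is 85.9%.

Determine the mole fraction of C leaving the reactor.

0.176

B reacted = 0.859 × 379 = 325.6 mol/min; ν_B = −1, so ξ = 325.6/1 = 325.6 mol/min.
Outlet amounts (n = n₀ + ν ξ):
  B: 379 − 1(325.6) = 53.44
  E: 571 − 1(325.6) = 245.4
  D: 0 + 1(325.6) = 325.6
  C: 0 + 1(325.6) = 325.6
  A: 895 (inert)
Total out = 1845 mol/min; y_C = 325.6 / 1845 = 0.1765.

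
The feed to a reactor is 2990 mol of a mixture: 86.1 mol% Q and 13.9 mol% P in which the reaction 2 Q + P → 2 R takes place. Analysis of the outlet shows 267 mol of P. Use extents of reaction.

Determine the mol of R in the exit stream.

For P: n = n₀ − 1ξ → 267 = 415.6 − 1ξ, giving ξ = 148.6 mol.
Outlet amounts (n = n₀ + ν ξ):
  Q: 2574 − 2(148.6) = 2277
  P: 415.6 − 1(148.6) = 267
  R: 0 + 2(148.6) = 297.2

297 mol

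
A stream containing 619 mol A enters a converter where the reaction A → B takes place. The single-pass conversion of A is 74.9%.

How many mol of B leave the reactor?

464 mol

A reacted = 0.749 × 619 = 463.6 mol; ν_A = −1, so ξ = 463.6/1 = 463.6 mol.
Outlet amounts (n = n₀ + ν ξ):
  A: 619 − 1(463.6) = 155.4
  B: 0 + 1(463.6) = 463.6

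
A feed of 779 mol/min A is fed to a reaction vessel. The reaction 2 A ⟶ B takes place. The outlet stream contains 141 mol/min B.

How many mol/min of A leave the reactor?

For B: n = n₀ + 1ξ → 141 = 0 + 1ξ, giving ξ = 141 mol/min.
Outlet amounts (n = n₀ + ν ξ):
  A: 779 − 2(141) = 497
  B: 0 + 1(141) = 141

497 mol/min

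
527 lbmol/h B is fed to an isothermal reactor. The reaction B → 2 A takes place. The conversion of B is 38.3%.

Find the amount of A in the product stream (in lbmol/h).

B reacted = 0.383 × 527 = 201.8 lbmol/h; ν_B = −1, so ξ = 201.8/1 = 201.8 lbmol/h.
Outlet amounts (n = n₀ + ν ξ):
  B: 527 − 1(201.8) = 325.2
  A: 0 + 2(201.8) = 403.7

404 lbmol/h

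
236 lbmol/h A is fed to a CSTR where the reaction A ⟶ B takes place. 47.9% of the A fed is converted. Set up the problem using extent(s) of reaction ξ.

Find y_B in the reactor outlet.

A reacted = 0.479 × 236 = 113 lbmol/h; ν_A = −1, so ξ = 113/1 = 113 lbmol/h.
Outlet amounts (n = n₀ + ν ξ):
  A: 236 − 1(113) = 123
  B: 0 + 1(113) = 113
Total out = 236 lbmol/h; y_B = 113 / 236 = 0.479.

0.479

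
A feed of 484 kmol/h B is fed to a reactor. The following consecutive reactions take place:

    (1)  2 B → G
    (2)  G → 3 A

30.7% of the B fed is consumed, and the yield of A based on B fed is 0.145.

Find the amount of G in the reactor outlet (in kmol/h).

50.9 kmol/h

Conversion of B: B consumed = 2ξ₁ = 0.307 × 484 → ξ₁ = 74.29 kmol/h.
Yield of A: 3ξ₂ / 484 = 0.145 → ξ₂ = 23.39 kmol/h.
Outlet amounts (n = n₀ + Σ ν·ξ):
  B: 484 − 2(74.29) = 335.4
  G: 0 + 1(74.29) − 1(23.39) = 50.9
  A: 0 + 3(23.39) = 70.18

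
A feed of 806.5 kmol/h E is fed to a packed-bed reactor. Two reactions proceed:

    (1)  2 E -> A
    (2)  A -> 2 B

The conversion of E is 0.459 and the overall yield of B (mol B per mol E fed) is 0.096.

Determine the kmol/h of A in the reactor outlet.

146 kmol/h

Conversion of E: E consumed = 2ξ₁ = 0.459 × 806.5 → ξ₁ = 185.1 kmol/h.
Yield of B: 2ξ₂ / 806.5 = 0.096 → ξ₂ = 38.71 kmol/h.
Outlet amounts (n = n₀ + Σ ν·ξ):
  E: 806.5 − 2(185.1) = 436.3
  A: 0 + 1(185.1) − 1(38.71) = 146.4
  B: 0 + 2(38.71) = 77.42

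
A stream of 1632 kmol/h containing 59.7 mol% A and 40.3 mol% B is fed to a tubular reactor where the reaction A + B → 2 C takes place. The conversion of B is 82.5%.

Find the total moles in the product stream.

1630 kmol/h

B reacted = 0.825 × 657.7 = 542.6 kmol/h; ν_B = −1, so ξ = 542.6/1 = 542.6 kmol/h.
Outlet amounts (n = n₀ + ν ξ):
  A: 974.3 − 1(542.6) = 431.7
  B: 657.7 − 1(542.6) = 115.1
  C: 0 + 2(542.6) = 1085
Total out = 431.7 + 115.1 + 1085 = 1632 kmol/h.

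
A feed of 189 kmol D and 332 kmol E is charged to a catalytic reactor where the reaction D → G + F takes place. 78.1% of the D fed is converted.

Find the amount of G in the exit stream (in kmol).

D reacted = 0.781 × 189 = 147.6 kmol; ν_D = −1, so ξ = 147.6/1 = 147.6 kmol.
Outlet amounts (n = n₀ + ν ξ):
  D: 189 − 1(147.6) = 41.39
  G: 0 + 1(147.6) = 147.6
  F: 0 + 1(147.6) = 147.6
  E: 332 (inert)

148 kmol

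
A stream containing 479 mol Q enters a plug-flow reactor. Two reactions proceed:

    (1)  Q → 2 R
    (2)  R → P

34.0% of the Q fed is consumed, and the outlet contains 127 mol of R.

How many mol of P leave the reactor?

199 mol

Conversion of Q: Q consumed = 1ξ₁ = 0.34 × 479 → ξ₁ = 162.9 mol.
R balance: n_R = 0 + 2ξ₁ − 1ξ₂ = 127 → ξ₂ = (2·162.9 − 127)/1 = 198.7 mol.
Outlet amounts (n = n₀ + Σ ν·ξ):
  Q: 479 − 1(162.9) = 316.1
  R: 0 + 2(162.9) − 1(198.7) = 127
  P: 0 + 1(198.7) = 198.7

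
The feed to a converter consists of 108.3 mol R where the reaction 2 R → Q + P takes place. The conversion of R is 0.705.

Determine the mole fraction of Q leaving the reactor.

R reacted = 0.705 × 108.3 = 76.35 mol; ν_R = −2, so ξ = 76.35/2 = 38.18 mol.
Outlet amounts (n = n₀ + ν ξ):
  R: 108.3 − 2(38.18) = 31.95
  Q: 0 + 1(38.18) = 38.18
  P: 0 + 1(38.18) = 38.18
Total out = 108.3 mol; y_Q = 38.18 / 108.3 = 0.3525.

0.352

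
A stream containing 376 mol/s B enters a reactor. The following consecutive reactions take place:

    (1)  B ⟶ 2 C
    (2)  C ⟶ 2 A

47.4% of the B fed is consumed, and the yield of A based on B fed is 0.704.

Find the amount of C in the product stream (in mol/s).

224 mol/s

Conversion of B: B consumed = 1ξ₁ = 0.474 × 376 → ξ₁ = 178.2 mol/s.
Yield of A: 2ξ₂ / 376 = 0.704 → ξ₂ = 132.4 mol/s.
Outlet amounts (n = n₀ + Σ ν·ξ):
  B: 376 − 1(178.2) = 197.8
  C: 0 + 2(178.2) − 1(132.4) = 224.1
  A: 0 + 2(132.4) = 264.7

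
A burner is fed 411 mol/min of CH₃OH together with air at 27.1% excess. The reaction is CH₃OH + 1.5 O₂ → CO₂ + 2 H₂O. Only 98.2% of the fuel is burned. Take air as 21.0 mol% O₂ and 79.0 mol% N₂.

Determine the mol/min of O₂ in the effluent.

Stoichiometric O₂ = 1.5 × 411 = 616.5 mol/min; O₂ fed = 616.5 × 1.271 = 783.6 mol/min.
N₂ fed = 783.6 × 79/21 = 2948 mol/min.
Fuel reacted = 0.982 × 411 → ξ = 403.6 mol/min.
Outlet (n = n₀ + ν ξ):
  CH₃OH: 411 − 1(403.6) = 7.398
  O₂: 783.6 − 1.5(403.6) = 178.2
  N₂: 2948 (inert)
  CO₂: 0 + 1(403.6) = 403.6
  H₂O: 0 + 2(403.6) = 807.2

178 mol/min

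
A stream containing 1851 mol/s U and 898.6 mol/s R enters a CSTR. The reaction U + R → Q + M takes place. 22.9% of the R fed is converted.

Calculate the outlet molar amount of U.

R reacted = 0.229 × 898.6 = 205.8 mol/s; ν_R = −1, so ξ = 205.8/1 = 205.8 mol/s.
Outlet amounts (n = n₀ + ν ξ):
  U: 1851 − 1(205.8) = 1645
  R: 898.6 − 1(205.8) = 692.8
  Q: 0 + 1(205.8) = 205.8
  M: 0 + 1(205.8) = 205.8

1650 mol/s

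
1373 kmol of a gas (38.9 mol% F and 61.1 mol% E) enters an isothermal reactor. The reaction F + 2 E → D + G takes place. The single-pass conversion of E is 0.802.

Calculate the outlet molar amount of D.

336 kmol

E reacted = 0.802 × 838.9 = 672.8 kmol; ν_E = −2, so ξ = 672.8/2 = 336.4 kmol.
Outlet amounts (n = n₀ + ν ξ):
  F: 534.1 − 1(336.4) = 197.7
  E: 838.9 − 2(336.4) = 166.1
  D: 0 + 1(336.4) = 336.4
  G: 0 + 1(336.4) = 336.4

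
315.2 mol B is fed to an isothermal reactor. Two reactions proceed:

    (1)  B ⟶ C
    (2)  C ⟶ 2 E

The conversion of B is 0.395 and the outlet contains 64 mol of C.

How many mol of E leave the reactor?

121 mol

Conversion of B: B consumed = 1ξ₁ = 0.395 × 315.2 → ξ₁ = 124.5 mol.
C balance: n_C = 0 + 1ξ₁ − 1ξ₂ = 64 → ξ₂ = (1·124.5 − 64)/1 = 60.5 mol.
Outlet amounts (n = n₀ + Σ ν·ξ):
  B: 315.2 − 1(124.5) = 190.7
  C: 0 + 1(124.5) − 1(60.5) = 64
  E: 0 + 2(60.5) = 121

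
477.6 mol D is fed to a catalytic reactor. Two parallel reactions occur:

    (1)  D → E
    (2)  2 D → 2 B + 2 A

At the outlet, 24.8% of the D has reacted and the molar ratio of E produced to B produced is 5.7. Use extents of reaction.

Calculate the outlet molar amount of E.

Conversion of D: D consumed = 0.248 × 477.6 = 118.4 mol = 1ξ₁ + 2ξ₂.
Selectivity: 1ξ₁ / (2ξ₂) = 5.7 → ξ₁ = 11.4 ξ₂.
Substitute: (1·11.4 + 2) ξ₂ = 118.4 → ξ₂ = 8.839 mol, ξ₁ = 100.8 mol.
Outlet amounts (n = n₀ + Σ ν·ξ):
  D: 477.6 − 1(100.8) − 2(8.839) = 359.2
  E: 0 + 1(100.8) = 100.8
  B: 0 + 2(8.839) = 17.68
  A: 0 + 2(8.839) = 17.68

101 mol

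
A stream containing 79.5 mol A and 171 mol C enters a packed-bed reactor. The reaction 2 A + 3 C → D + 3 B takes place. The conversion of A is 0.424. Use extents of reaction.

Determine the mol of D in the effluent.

A reacted = 0.424 × 79.5 = 33.71 mol; ν_A = −2, so ξ = 33.71/2 = 16.85 mol.
Outlet amounts (n = n₀ + ν ξ):
  A: 79.5 − 2(16.85) = 45.79
  C: 171 − 3(16.85) = 120.4
  D: 0 + 1(16.85) = 16.85
  B: 0 + 3(16.85) = 50.56

16.9 mol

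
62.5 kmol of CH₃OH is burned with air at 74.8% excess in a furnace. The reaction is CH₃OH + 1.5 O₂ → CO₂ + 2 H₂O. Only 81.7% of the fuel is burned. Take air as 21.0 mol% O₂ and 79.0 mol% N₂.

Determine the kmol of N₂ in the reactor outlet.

616 kmol

Stoichiometric O₂ = 1.5 × 62.5 = 93.75 kmol; O₂ fed = 93.75 × 1.748 = 163.9 kmol.
N₂ fed = 163.9 × 79/21 = 616.5 kmol.
Fuel reacted = 0.817 × 62.5 → ξ = 51.06 kmol.
Outlet (n = n₀ + ν ξ):
  CH₃OH: 62.5 − 1(51.06) = 11.44
  O₂: 163.9 − 1.5(51.06) = 87.28
  N₂: 616.5 (inert)
  CO₂: 0 + 1(51.06) = 51.06
  H₂O: 0 + 2(51.06) = 102.1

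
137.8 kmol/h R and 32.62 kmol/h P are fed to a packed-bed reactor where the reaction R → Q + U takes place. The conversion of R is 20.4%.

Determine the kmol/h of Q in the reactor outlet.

R reacted = 0.204 × 137.8 = 28.11 kmol/h; ν_R = −1, so ξ = 28.11/1 = 28.11 kmol/h.
Outlet amounts (n = n₀ + ν ξ):
  R: 137.8 − 1(28.11) = 109.7
  Q: 0 + 1(28.11) = 28.11
  U: 0 + 1(28.11) = 28.11
  P: 32.62 (inert)

28.1 kmol/h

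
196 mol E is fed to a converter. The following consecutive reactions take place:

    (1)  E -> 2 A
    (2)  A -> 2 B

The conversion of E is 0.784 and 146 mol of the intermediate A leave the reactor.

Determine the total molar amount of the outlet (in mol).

Conversion of E: E consumed = 1ξ₁ = 0.784 × 196 → ξ₁ = 153.7 mol.
A balance: n_A = 0 + 2ξ₁ − 1ξ₂ = 146 → ξ₂ = (2·153.7 − 146)/1 = 161.3 mol.
Outlet amounts (n = n₀ + Σ ν·ξ):
  E: 196 − 1(153.7) = 42.34
  A: 0 + 2(153.7) − 1(161.3) = 146
  B: 0 + 2(161.3) = 322.7
Total out = 42.34 + 146 + 322.7 = 511 mol.

511 mol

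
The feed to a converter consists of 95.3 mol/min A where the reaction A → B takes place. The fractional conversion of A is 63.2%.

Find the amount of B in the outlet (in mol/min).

A reacted = 0.632 × 95.3 = 60.23 mol/min; ν_A = −1, so ξ = 60.23/1 = 60.23 mol/min.
Outlet amounts (n = n₀ + ν ξ):
  A: 95.3 − 1(60.23) = 35.07
  B: 0 + 1(60.23) = 60.23

60.2 mol/min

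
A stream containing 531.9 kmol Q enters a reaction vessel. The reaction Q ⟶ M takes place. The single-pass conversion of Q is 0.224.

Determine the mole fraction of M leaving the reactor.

Q reacted = 0.224 × 531.9 = 119.1 kmol; ν_Q = −1, so ξ = 119.1/1 = 119.1 kmol.
Outlet amounts (n = n₀ + ν ξ):
  Q: 531.9 − 1(119.1) = 412.8
  M: 0 + 1(119.1) = 119.1
Total out = 531.9 kmol; y_M = 119.1 / 531.9 = 0.224.

0.224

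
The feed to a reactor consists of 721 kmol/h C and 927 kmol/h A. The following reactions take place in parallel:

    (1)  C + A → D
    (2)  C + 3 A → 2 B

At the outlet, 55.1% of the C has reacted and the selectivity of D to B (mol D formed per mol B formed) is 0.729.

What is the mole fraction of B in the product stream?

Conversion of C: C consumed = 0.551 × 721 = 397.3 kmol/h = 1ξ₁ + 1ξ₂.
Selectivity: 1ξ₁ / (2ξ₂) = 0.729 → ξ₁ = 1.458 ξ₂.
Substitute: (1·1.458 + 1) ξ₂ = 397.3 → ξ₂ = 161.6 kmol/h, ξ₁ = 235.6 kmol/h.
Outlet amounts (n = n₀ + Σ ν·ξ):
  C: 721 − 1(235.6) − 1(161.6) = 323.7
  A: 927 − 1(235.6) − 3(161.6) = 206.5
  D: 0 + 1(235.6) = 235.6
  B: 0 + 2(161.6) = 323.2
Total out = 1089 kmol/h; y_B = 323.2 / 1089 = 0.2968.

0.297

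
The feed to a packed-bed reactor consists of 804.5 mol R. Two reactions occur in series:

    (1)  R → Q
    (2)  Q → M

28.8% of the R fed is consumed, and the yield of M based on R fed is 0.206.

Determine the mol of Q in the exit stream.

Conversion of R: R consumed = 1ξ₁ = 0.288 × 804.5 → ξ₁ = 231.7 mol.
Yield of M: 1ξ₂ / 804.5 = 0.206 → ξ₂ = 165.7 mol.
Outlet amounts (n = n₀ + Σ ν·ξ):
  R: 804.5 − 1(231.7) = 572.8
  Q: 0 + 1(231.7) − 1(165.7) = 65.97
  M: 0 + 1(165.7) = 165.7

66 mol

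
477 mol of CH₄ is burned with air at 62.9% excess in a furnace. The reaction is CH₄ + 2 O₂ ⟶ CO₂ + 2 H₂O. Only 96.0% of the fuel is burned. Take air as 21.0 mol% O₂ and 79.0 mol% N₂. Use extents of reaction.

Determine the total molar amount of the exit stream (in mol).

7880 mol

Stoichiometric O₂ = 2 × 477 = 954 mol; O₂ fed = 954 × 1.629 = 1554 mol.
N₂ fed = 1554 × 79/21 = 5846 mol.
Fuel reacted = 0.96 × 477 → ξ = 457.9 mol.
Outlet (n = n₀ + ν ξ):
  CH₄: 477 − 1(457.9) = 19.08
  O₂: 1554 − 2(457.9) = 638.2
  N₂: 5846 (inert)
  CO₂: 0 + 1(457.9) = 457.9
  H₂O: 0 + 2(457.9) = 915.8
Total out = 19.08 + 638.2 + 5846 + 457.9 + 915.8 = 7877 mol.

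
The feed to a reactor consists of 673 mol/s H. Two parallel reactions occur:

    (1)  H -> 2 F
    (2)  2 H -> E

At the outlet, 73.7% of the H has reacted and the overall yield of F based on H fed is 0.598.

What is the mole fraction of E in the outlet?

0.203

Yield of F: 2ξ₁ / 673 = 0.598 → ξ₁ = 201.2 mol/s.
Conversion of H: 1ξ₁ + 2ξ₂ = 0.737 × 673 = 496 → ξ₂ = 147.4 mol/s.
Outlet amounts (n = n₀ + Σ ν·ξ):
  H: 673 − 1(201.2) − 2(147.4) = 177
  F: 0 + 2(201.2) = 402.5
  E: 0 + 1(147.4) = 147.4
Total out = 726.8 mol/s; y_E = 147.4 / 726.8 = 0.2028.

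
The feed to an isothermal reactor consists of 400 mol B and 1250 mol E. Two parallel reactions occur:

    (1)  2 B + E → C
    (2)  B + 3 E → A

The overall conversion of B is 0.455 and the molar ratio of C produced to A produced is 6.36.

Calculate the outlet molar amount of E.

1130 mol

Conversion of B: B consumed = 0.455 × 400 = 182 mol = 2ξ₁ + 1ξ₂.
Selectivity: 1ξ₁ / (1ξ₂) = 6.36 → ξ₁ = 6.36 ξ₂.
Substitute: (2·6.36 + 1) ξ₂ = 182 → ξ₂ = 13.27 mol, ξ₁ = 84.37 mol.
Outlet amounts (n = n₀ + Σ ν·ξ):
  B: 400 − 2(84.37) − 1(13.27) = 218
  E: 1250 − 1(84.37) − 3(13.27) = 1126
  C: 0 + 1(84.37) = 84.37
  A: 0 + 1(13.27) = 13.27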